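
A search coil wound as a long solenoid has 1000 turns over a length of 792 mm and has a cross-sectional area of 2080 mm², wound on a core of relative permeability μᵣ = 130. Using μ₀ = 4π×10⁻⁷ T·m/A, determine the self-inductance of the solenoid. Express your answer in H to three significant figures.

A = 2080 mm² = 2.080×10^-3 m².
For a long solenoid, L = μ₀μᵣN²A/ℓ.
L = (4π×10⁻⁷)(130)(1000)²(2.080×10^-3)/(0.792 m) = 0.429 H.

L ≈ 0.429 H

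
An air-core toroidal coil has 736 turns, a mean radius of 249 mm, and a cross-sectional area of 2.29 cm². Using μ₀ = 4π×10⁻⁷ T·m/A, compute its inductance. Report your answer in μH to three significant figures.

For a thin toroid, L = μ₀N²A/(2πR).
L = (4π×10⁻⁷)(736)²(2.290×10^-4) / (2π×0.249 m) = 9.964×10^-5 H.

L ≈ 99.6 μH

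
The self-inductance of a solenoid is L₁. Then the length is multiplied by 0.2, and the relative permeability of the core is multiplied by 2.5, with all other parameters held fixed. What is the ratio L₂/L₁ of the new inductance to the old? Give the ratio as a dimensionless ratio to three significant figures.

For a solenoid, L ∝ μᵣN²A/ℓ.
L₂/L₁ = (0.2)^-1 × (2.5) = 12.5.

L₂/L₁ = 12.5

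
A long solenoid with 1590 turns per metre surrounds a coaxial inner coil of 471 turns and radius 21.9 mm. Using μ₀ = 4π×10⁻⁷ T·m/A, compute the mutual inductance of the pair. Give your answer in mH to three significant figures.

M ≈ 1.42 mH

The outer solenoid produces a uniform field B₁ = μ₀n₁I₁ across the inner coil,
so the flux linkage is N₂Φ = N₂B₁A₂ = μ₀n₁N₂A₂·I₁, giving M = μ₀n₁N₂A₂.
A₂ = πr² = π(2.190×10^-2 m)² = 1.507×10^-3 m².
M = (4π×10⁻⁷)(1590)(471)(1.507×10^-3) = 1.418×10^-3 H.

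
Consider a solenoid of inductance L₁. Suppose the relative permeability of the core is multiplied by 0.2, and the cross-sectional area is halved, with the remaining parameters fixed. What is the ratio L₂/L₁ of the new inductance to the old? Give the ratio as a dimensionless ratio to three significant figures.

L₂/L₁ = 0.100

For a solenoid, L ∝ μᵣN²A/ℓ.
L₂/L₁ = (0.2) × (0.5) = 0.100.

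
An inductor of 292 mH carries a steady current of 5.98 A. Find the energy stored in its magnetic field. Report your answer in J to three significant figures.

Stored magnetic energy: U = ½LI².
U = ½(0.292 H)(5.98 A)² = 5.221 J.

U ≈ 5.22 J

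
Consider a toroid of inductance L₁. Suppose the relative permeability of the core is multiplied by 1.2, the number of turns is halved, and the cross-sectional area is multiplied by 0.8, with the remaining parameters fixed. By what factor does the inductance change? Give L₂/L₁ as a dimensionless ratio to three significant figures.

L₂/L₁ = 0.240

For a toroid, L ∝ μᵣN²A/R.
L₂/L₁ = (1.2) × (0.5)^2 × (0.8) = 0.240.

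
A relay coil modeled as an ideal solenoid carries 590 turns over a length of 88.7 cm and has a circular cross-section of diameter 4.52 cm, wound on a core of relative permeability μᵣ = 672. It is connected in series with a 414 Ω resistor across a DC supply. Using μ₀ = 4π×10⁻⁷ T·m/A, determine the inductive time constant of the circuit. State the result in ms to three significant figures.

A = π(d/2)² = π(2.260×10^-2 m)² = 1.6046×10^-3 m².
L = μ₀μᵣN²A/ℓ = (4π×10⁻⁷)(672)(590)²(1.6046×10^-3)/(0.887) = 0.5318 H.
τ = L/R = (0.5318)/(414) = 1.284×10^-3 s.

τ ≈ 1.28 ms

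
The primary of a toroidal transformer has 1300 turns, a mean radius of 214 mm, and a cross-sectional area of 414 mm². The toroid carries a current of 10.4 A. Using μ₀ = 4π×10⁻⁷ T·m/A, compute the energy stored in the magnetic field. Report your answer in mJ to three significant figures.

U ≈ 35.4 mJ

L = μ₀N²A/(2πR) = (4π×10⁻⁷)(1300)²(4.140×10^-4)/(2π×0.214) = 6.539×10^-4 H.
U = ½LI² = ½(6.539×10^-4)(10.4)² = 3.536×10^-2 J.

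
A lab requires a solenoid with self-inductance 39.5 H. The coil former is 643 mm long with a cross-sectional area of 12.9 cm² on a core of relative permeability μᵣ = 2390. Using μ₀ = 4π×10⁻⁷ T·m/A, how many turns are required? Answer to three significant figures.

A = 12.9 cm² = 1.290×10^-3 m².
From L = μ₀μᵣN²A/ℓ, N = √(Lℓ / (μ₀μᵣA)).
N = √[(39.5)(0.643) / ((4π×10⁻⁷)(2390)×1.290×10^-3)] = √(6.556×10^6) ≈ 2560.4.

N ≈ 2560 turns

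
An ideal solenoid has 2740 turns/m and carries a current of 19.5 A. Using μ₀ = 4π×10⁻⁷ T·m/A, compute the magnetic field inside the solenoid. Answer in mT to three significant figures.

B ≈ 67.1 mT

Inside a long solenoid, B = μ₀nI.
B = (4π×10⁻⁷)(2.740×10^3 m⁻¹)(19.5 A) = 6.714×10^-2 T.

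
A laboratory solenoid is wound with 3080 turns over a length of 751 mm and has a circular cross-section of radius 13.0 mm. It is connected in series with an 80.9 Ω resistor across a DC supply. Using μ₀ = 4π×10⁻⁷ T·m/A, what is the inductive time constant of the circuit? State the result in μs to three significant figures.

τ ≈ 104 μs

A = πr² = π(1.300×10^-2 m)² = 5.309×10^-4 m².
L = μ₀N²A/ℓ = (4π×10⁻⁷)(3080)²(5.309×10^-4)/(0.751) = 8.428×10^-3 H.
τ = L/R = (8.428×10^-3)/(80.9) = 1.042×10^-4 s.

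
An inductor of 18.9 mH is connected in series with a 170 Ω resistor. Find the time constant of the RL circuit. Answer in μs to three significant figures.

τ = L/R = (1.890×10^-2 H)/(170 Ω) = 1.112×10^-4 s.

τ ≈ 111 μs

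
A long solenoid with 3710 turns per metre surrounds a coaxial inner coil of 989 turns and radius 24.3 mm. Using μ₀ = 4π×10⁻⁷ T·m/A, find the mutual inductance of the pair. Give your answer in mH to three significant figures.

The outer solenoid produces a uniform field B₁ = μ₀n₁I₁ across the inner coil,
so the flux linkage is N₂Φ = N₂B₁A₂ = μ₀n₁N₂A₂·I₁, giving M = μ₀n₁N₂A₂.
A₂ = πr² = π(2.430×10^-2 m)² = 1.855×10^-3 m².
M = (4π×10⁻⁷)(3710)(989)(1.855×10^-3) = 8.553×10^-3 H.

M ≈ 8.55 mH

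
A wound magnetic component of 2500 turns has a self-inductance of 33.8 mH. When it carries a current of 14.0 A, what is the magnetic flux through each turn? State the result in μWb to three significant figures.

Φ_B ≈ 189 μWb

From L = NΦ_B/I, the flux per turn is Φ_B = LI/N.
Φ_B = (3.380×10^-2 H)(14.0 A)/2500 = 1.893×10^-4 Wb.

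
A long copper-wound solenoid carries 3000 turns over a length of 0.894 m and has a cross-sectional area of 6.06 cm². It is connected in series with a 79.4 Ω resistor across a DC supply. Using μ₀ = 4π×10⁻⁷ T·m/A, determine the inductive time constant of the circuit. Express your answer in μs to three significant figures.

τ ≈ 96.6 μs

A = 6.06 cm² = 6.060×10^-4 m².
L = μ₀N²A/ℓ = (4π×10⁻⁷)(3000)²(6.060×10^-4)/(0.894) = 7.666×10^-3 H.
τ = L/R = (7.666×10^-3)/(79.4) = 9.655×10^-5 s.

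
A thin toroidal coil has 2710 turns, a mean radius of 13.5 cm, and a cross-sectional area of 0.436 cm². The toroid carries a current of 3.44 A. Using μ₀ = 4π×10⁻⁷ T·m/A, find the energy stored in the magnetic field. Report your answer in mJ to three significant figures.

U ≈ 2.81 mJ

L = μ₀N²A/(2πR) = (4π×10⁻⁷)(2710)²(4.360×10^-5)/(2π×0.135) = 4.744×10^-4 H.
U = ½LI² = ½(4.744×10^-4)(3.44)² = 2.807×10^-3 J.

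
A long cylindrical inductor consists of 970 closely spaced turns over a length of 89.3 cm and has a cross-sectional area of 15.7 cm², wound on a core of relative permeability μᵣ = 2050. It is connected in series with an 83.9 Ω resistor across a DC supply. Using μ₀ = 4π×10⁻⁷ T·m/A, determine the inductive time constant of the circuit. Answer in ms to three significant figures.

τ ≈ 50.8 ms

A = 15.7 cm² = 1.570×10^-3 m².
L = μ₀μᵣN²A/ℓ = (4π×10⁻⁷)(2050)(970)²(1.570×10^-3)/(0.893) = 4.261 H.
τ = L/R = (4.261)/(83.9) = 5.079×10^-2 s.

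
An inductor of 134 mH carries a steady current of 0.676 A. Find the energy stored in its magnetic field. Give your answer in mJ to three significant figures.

U ≈ 30.6 mJ

Stored magnetic energy: U = ½LI².
U = ½(0.134 H)(0.676 A)² = 3.062×10^-2 J.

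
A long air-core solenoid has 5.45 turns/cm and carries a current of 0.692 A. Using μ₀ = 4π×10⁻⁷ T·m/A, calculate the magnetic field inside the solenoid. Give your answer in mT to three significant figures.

Inside a long solenoid, B = μ₀nI.
B = (4π×10⁻⁷)(545 m⁻¹)(0.692 A) = 4.739×10^-4 T.

B ≈ 0.474 mT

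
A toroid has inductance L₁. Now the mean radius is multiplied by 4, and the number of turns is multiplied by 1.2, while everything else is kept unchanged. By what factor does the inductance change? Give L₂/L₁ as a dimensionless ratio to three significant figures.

For a toroid, L ∝ μᵣN²A/R.
L₂/L₁ = (4)^-1 × (1.2)^2 = 0.360.

L₂/L₁ = 0.360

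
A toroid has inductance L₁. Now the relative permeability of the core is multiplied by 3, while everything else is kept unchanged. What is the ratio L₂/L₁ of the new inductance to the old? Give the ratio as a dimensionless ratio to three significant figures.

For a toroid, L ∝ μᵣN²A/R.
L₂/L₁ = (3) = 3.00.

L₂/L₁ = 3.00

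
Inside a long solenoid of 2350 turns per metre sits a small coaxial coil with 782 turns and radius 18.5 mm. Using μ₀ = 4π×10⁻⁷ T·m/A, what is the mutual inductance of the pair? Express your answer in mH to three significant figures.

The outer solenoid produces a uniform field B₁ = μ₀n₁I₁ across the inner coil,
so the flux linkage is N₂Φ = N₂B₁A₂ = μ₀n₁N₂A₂·I₁, giving M = μ₀n₁N₂A₂.
A₂ = πr² = π(1.850×10^-2 m)² = 1.075×10^-3 m².
M = (4π×10⁻⁷)(2350)(782)(1.075×10^-3) = 2.483×10^-3 H.

M ≈ 2.48 mH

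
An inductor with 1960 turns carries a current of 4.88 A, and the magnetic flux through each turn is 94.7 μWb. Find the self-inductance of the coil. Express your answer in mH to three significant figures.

Self-inductance is defined by L = NΦ_B/I (flux linkage over current).
L = (1960)(9.470×10^-5 Wb)/(4.88 A) = 3.804×10^-2 H.

L ≈ 38.0 mH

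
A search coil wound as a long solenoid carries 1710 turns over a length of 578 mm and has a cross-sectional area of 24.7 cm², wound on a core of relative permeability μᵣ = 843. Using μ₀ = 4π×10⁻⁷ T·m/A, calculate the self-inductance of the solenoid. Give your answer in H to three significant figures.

L ≈ 13.2 H

A = 24.7 cm² = 2.470×10^-3 m².
For a long solenoid, L = μ₀μᵣN²A/ℓ.
L = (4π×10⁻⁷)(843)(1710)²(2.470×10^-3)/(0.578 m) = 13.24 H.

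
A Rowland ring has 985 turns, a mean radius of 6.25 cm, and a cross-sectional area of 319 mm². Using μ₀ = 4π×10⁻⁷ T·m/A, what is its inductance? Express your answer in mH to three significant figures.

L ≈ 0.990 mH

For a thin toroid, L = μ₀N²A/(2πR).
L = (4π×10⁻⁷)(985)²(3.190×10^-4) / (2π×6.250×10^-2 m) = 9.904×10^-4 H.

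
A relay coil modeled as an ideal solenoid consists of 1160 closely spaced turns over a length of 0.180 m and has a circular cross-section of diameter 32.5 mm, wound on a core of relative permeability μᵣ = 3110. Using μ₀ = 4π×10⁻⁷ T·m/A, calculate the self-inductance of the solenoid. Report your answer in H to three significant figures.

A = π(d/2)² = π(1.625×10^-2 m)² = 8.296×10^-4 m².
For a long solenoid, L = μ₀μᵣN²A/ℓ.
L = (4π×10⁻⁷)(3110)(1160)²(8.296×10^-4)/(0.18 m) = 24.24 H.

L ≈ 24.2 H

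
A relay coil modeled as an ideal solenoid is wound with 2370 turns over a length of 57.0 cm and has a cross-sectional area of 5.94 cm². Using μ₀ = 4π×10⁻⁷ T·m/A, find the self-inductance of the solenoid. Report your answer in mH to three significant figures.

L ≈ 7.36 mH

A = 5.94 cm² = 5.940×10^-4 m².
For a long solenoid, L = μ₀N²A/ℓ.
L = (4π×10⁻⁷)(2370)²(5.940×10^-4)/(0.57 m) = 7.356×10^-3 H.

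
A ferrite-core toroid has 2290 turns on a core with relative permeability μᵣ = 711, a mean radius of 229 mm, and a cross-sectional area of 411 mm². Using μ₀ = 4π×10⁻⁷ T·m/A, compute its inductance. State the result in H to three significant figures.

For a thin toroid, L = μ₀μᵣN²A/(2πR).
L = (4π×10⁻⁷)(711)(2290)²(4.110×10^-4) / (2π×0.229 m) = 1.338 H.

L ≈ 1.34 H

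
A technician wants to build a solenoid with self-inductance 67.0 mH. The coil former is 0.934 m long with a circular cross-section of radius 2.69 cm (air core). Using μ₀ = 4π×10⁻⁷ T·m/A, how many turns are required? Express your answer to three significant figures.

N ≈ 4680 turns

A = πr² = π(2.690×10^-2 m)² = 2.273×10^-3 m².
From L = μ₀N²A/ℓ, N = √(Lℓ / (μ₀A)).
N = √[(6.700×10^-2)(0.934) / ((4π×10⁻⁷)×2.273×10^-3)] = √(2.191×10^7) ≈ 4680.4.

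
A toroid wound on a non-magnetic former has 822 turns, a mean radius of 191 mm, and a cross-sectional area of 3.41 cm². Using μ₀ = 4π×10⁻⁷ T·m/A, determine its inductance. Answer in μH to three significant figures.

L ≈ 241 μH

For a thin toroid, L = μ₀N²A/(2πR).
L = (4π×10⁻⁷)(822)²(3.410×10^-4) / (2π×0.191 m) = 2.413×10^-4 H.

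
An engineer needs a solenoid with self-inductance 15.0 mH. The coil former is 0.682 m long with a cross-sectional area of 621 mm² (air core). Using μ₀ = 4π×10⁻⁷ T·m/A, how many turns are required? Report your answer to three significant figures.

N ≈ 3620 turns

A = 621 mm² = 6.210×10^-4 m².
From L = μ₀N²A/ℓ, N = √(Lℓ / (μ₀A)).
N = √[(1.500×10^-2)(0.682) / ((4π×10⁻⁷)×6.210×10^-4)] = √(1.311×10^7) ≈ 3620.7.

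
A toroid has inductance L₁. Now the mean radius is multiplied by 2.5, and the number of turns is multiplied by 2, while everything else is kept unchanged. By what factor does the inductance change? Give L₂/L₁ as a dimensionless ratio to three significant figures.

L₂/L₁ = 1.60

For a toroid, L ∝ μᵣN²A/R.
L₂/L₁ = (2.5)^-1 × (2)^2 = 1.60.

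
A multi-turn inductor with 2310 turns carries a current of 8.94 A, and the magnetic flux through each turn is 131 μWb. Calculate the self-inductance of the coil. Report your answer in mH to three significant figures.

L ≈ 33.8 mH

Self-inductance is defined by L = NΦ_B/I (flux linkage over current).
L = (2310)(1.310×10^-4 Wb)/(8.94 A) = 3.3849×10^-2 H.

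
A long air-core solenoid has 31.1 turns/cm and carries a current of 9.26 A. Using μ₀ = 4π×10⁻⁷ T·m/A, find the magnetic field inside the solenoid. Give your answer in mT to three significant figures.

Inside a long solenoid, B = μ₀nI.
B = (4π×10⁻⁷)(3.110×10^3 m⁻¹)(9.26 A) = 3.619×10^-2 T.

B ≈ 36.2 mT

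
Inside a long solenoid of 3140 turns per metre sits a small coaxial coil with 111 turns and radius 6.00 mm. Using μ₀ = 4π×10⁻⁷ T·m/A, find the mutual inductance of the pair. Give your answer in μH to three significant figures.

The outer solenoid produces a uniform field B₁ = μ₀n₁I₁ across the inner coil,
so the flux linkage is N₂Φ = N₂B₁A₂ = μ₀n₁N₂A₂·I₁, giving M = μ₀n₁N₂A₂.
A₂ = πr² = π(6.000×10^-3 m)² = 1.131×10^-4 m².
M = (4π×10⁻⁷)(3140)(111)(1.131×10^-4) = 4.954×10^-5 H.

M ≈ 49.5 μH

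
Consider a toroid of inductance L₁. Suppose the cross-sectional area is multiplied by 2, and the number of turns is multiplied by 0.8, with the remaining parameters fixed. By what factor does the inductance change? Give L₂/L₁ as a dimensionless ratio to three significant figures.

For a toroid, L ∝ μᵣN²A/R.
L₂/L₁ = (2) × (0.8)^2 = 1.28.

L₂/L₁ = 1.28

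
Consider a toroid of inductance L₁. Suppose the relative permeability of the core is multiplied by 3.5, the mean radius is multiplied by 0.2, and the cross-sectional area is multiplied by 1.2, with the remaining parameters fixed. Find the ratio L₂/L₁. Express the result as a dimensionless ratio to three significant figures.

For a toroid, L ∝ μᵣN²A/R.
L₂/L₁ = (3.5) × (0.2)^-1 × (1.2) = 21.0.

L₂/L₁ = 21.0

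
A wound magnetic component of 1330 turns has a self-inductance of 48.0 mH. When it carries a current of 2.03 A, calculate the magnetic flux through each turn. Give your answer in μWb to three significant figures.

From L = NΦ_B/I, the flux per turn is Φ_B = LI/N.
Φ_B = (4.800×10^-2 H)(2.03 A)/1330 = 7.326×10^-5 Wb.

Φ_B ≈ 73.3 μWb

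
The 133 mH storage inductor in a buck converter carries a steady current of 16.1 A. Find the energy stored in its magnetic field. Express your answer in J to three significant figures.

U ≈ 17.2 J

Stored magnetic energy: U = ½LI².
U = ½(0.133 H)(16.1 A)² = 17.24 J.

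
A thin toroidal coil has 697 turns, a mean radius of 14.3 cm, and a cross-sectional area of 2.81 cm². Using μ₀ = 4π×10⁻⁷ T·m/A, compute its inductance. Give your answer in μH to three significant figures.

For a thin toroid, L = μ₀N²A/(2πR).
L = (4π×10⁻⁷)(697)²(2.810×10^-4) / (2π×0.143 m) = 1.909×10^-4 H.

L ≈ 191 μH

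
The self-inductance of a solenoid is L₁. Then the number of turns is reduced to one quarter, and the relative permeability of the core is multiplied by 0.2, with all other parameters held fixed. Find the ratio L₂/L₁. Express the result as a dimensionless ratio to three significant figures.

For a solenoid, L ∝ μᵣN²A/ℓ.
L₂/L₁ = (0.25)^2 × (0.2) = 0.0125.

L₂/L₁ = 0.0125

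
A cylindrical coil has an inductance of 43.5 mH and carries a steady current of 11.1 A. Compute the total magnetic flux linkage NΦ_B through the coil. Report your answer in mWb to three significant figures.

From L = NΦ_B/I, the flux linkage is NΦ_B = LI.
NΦ_B = (4.350×10^-2 H)(11.1 A) = 0.4828 Wb.

NΦ_B ≈ 483 mWb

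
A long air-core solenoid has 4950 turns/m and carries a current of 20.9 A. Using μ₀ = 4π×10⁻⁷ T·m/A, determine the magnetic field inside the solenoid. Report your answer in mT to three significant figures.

Inside a long solenoid, B = μ₀nI.
B = (4π×10⁻⁷)(4.950×10^3 m⁻¹)(20.9 A) = 0.13 T.

B ≈ 130 mT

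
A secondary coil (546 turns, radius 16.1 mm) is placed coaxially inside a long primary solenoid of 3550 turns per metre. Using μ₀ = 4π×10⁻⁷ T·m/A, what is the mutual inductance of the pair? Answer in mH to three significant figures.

M ≈ 1.98 mH

The outer solenoid produces a uniform field B₁ = μ₀n₁I₁ across the inner coil,
so the flux linkage is N₂Φ = N₂B₁A₂ = μ₀n₁N₂A₂·I₁, giving M = μ₀n₁N₂A₂.
A₂ = πr² = π(1.610×10^-2 m)² = 8.143×10^-4 m².
M = (4π×10⁻⁷)(3550)(546)(8.143×10^-4) = 1.984×10^-3 H.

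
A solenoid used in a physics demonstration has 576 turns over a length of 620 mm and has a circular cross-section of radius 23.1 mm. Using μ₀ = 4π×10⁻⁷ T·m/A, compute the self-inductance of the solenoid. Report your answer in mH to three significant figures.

A = πr² = π(2.310×10^-2 m)² = 1.676×10^-3 m².
For a long solenoid, L = μ₀N²A/ℓ.
L = (4π×10⁻⁷)(576)²(1.676×10^-3)/(0.62 m) = 1.127×10^-3 H.

L ≈ 1.13 mH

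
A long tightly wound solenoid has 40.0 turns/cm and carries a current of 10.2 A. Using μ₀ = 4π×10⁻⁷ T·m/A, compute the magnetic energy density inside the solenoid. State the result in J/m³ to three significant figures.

B = μ₀nI = (4π×10⁻⁷)(4.000×10^3)(10.2) = 5.127×10^-2 T.
u = B²/(2μ₀) = (5.127×10^-2)²/(2×4π×10⁻⁷) = 1.046×10^3 J/m³.

u ≈ 1050 J/m³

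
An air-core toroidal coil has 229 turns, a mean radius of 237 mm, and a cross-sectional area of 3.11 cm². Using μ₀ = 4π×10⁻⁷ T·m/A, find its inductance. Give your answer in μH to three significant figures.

L ≈ 13.8 μH

For a thin toroid, L = μ₀N²A/(2πR).
L = (4π×10⁻⁷)(229)²(3.110×10^-4) / (2π×0.237 m) = 1.376×10^-5 H.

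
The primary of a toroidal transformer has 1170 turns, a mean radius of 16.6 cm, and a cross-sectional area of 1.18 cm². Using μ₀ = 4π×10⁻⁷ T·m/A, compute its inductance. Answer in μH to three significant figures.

For a thin toroid, L = μ₀N²A/(2πR).
L = (4π×10⁻⁷)(1170)²(1.180×10^-4) / (2π×0.166 m) = 1.946×10^-4 H.

L ≈ 195 μH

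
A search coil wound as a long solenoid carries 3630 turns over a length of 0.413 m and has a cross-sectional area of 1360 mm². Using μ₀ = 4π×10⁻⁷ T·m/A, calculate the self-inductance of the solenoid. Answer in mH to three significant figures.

L ≈ 54.5 mH

A = 1360 mm² = 1.360×10^-3 m².
For a long solenoid, L = μ₀N²A/ℓ.
L = (4π×10⁻⁷)(3630)²(1.360×10^-3)/(0.413 m) = 5.453×10^-2 H.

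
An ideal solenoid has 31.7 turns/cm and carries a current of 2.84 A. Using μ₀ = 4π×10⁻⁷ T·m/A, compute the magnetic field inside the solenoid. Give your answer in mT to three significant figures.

Inside a long solenoid, B = μ₀nI.
B = (4π×10⁻⁷)(3.170×10^3 m⁻¹)(2.84 A) = 1.131×10^-2 T.

B ≈ 11.3 mT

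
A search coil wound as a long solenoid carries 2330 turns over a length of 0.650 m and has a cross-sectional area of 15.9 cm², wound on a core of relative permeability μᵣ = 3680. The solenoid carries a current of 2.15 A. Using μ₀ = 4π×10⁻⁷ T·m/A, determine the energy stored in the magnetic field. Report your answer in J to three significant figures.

U ≈ 142 J

A = 15.9 cm² = 1.590×10^-3 m².
L = μ₀μᵣN²A/ℓ = (4π×10⁻⁷)(3680)(2330)²(1.590×10^-3)/(0.65) = 61.41 H.
U = ½LI² = ½(61.41)(2.15)² = 141.9 J.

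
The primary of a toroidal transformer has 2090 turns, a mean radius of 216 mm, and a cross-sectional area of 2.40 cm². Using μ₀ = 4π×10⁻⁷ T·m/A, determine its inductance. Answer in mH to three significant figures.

L ≈ 0.971 mH

For a thin toroid, L = μ₀N²A/(2πR).
L = (4π×10⁻⁷)(2090)²(2.400×10^-4) / (2π×0.216 m) = 9.707×10^-4 H.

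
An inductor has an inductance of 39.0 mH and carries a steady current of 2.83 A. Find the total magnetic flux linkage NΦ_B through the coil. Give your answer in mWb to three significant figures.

NΦ_B ≈ 110 mWb

From L = NΦ_B/I, the flux linkage is NΦ_B = LI.
NΦ_B = (3.900×10^-2 H)(2.83 A) = 0.1104 Wb.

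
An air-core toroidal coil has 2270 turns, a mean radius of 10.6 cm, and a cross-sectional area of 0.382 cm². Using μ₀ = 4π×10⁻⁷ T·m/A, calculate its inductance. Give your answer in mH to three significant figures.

L ≈ 0.371 mH

For a thin toroid, L = μ₀N²A/(2πR).
L = (4π×10⁻⁷)(2270)²(3.820×10^-5) / (2π×0.106 m) = 3.714×10^-4 H.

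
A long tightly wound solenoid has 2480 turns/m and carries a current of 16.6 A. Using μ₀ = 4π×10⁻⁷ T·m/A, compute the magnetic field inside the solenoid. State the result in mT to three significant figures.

Inside a long solenoid, B = μ₀nI.
B = (4π×10⁻⁷)(2.480×10^3 m⁻¹)(16.6 A) = 5.173×10^-2 T.

B ≈ 51.7 mT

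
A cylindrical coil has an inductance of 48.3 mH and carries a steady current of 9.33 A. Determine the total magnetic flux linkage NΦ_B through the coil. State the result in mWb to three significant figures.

From L = NΦ_B/I, the flux linkage is NΦ_B = LI.
NΦ_B = (4.830×10^-2 H)(9.33 A) = 0.4506 Wb.

NΦ_B ≈ 451 mWb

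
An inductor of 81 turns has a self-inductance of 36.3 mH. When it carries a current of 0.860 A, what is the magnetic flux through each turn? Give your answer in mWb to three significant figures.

Φ_B ≈ 0.385 mWb

From L = NΦ_B/I, the flux per turn is Φ_B = LI/N.
Φ_B = (3.630×10^-2 H)(0.860 A)/81 = 3.854×10^-4 Wb.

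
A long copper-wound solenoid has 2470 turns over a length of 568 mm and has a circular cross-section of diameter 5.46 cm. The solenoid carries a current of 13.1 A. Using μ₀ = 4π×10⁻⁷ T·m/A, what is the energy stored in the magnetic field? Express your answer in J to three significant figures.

A = π(d/2)² = π(2.730×10^-2 m)² = 2.341×10^-3 m².
L = μ₀N²A/ℓ = (4π×10⁻⁷)(2470)²(2.341×10^-3)/(0.568) = 3.160×10^-2 H.
U = ½LI² = ½(3.160×10^-2)(13.1)² = 2.712 J.

U ≈ 2.71 J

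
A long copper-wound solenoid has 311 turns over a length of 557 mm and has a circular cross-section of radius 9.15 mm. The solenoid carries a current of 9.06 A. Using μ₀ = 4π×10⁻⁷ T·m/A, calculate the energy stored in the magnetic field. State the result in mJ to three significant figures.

U ≈ 2.36 mJ

A = πr² = π(9.150×10^-3 m)² = 2.630×10^-4 m².
L = μ₀N²A/ℓ = (4π×10⁻⁷)(311)²(2.630×10^-4)/(0.557) = 5.739×10^-5 H.
U = ½LI² = ½(5.739×10^-5)(9.06)² = 2.356×10^-3 J.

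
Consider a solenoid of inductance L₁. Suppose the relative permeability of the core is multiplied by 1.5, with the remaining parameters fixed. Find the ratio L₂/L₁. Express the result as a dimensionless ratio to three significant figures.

L₂/L₁ = 1.50

For a solenoid, L ∝ μᵣN²A/ℓ.
L₂/L₁ = (1.5) = 1.50.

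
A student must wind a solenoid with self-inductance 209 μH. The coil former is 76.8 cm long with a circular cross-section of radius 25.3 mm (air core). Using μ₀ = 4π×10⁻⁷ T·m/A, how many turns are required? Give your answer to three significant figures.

A = πr² = π(2.530×10^-2 m)² = 2.011×10^-3 m².
From L = μ₀N²A/ℓ, N = √(Lℓ / (μ₀A)).
N = √[(2.090×10^-4)(0.768) / ((4π×10⁻⁷)×2.011×10^-3)] = √(6.352×10^4) ≈ 252.0.

N ≈ 252 turns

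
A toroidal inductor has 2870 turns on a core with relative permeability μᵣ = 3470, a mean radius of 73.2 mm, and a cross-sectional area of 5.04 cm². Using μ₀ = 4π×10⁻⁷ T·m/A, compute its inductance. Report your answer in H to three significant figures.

For a thin toroid, L = μ₀μᵣN²A/(2πR).
L = (4π×10⁻⁷)(3470)(2870)²(5.040×10^-4) / (2π×7.320×10^-2 m) = 39.36 H.

L ≈ 39.4 H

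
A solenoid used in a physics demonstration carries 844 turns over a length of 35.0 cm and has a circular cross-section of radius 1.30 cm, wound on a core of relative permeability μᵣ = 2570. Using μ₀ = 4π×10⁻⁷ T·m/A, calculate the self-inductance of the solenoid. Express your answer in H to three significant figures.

L ≈ 3.49 H

A = πr² = π(1.300×10^-2 m)² = 5.309×10^-4 m².
For a long solenoid, L = μ₀μᵣN²A/ℓ.
L = (4π×10⁻⁷)(2570)(844)²(5.309×10^-4)/(0.35 m) = 3.49 H.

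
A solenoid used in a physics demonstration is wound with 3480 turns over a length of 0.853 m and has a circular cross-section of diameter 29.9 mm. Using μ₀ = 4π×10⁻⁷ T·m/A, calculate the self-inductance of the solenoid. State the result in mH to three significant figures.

L ≈ 12.5 mH

A = π(d/2)² = π(1.495×10^-2 m)² = 7.022×10^-4 m².
For a long solenoid, L = μ₀N²A/ℓ.
L = (4π×10⁻⁷)(3480)²(7.022×10^-4)/(0.853 m) = 1.253×10^-2 H.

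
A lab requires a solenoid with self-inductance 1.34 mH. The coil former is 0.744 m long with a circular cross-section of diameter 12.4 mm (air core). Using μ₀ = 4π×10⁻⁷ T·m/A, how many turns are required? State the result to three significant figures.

N ≈ 2560 turns

A = π(d/2)² = π(6.200×10^-3 m)² = 1.208×10^-4 m².
From L = μ₀N²A/ℓ, N = √(Lℓ / (μ₀A)).
N = √[(1.340×10^-3)(0.744) / ((4π×10⁻⁷)×1.208×10^-4)] = √(6.570×10^6) ≈ 2563.1.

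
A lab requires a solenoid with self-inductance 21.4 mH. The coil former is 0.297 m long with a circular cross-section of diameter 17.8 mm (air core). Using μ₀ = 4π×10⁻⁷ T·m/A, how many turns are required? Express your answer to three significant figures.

N ≈ 4510 turns

A = π(d/2)² = π(8.900×10^-3 m)² = 2.488×10^-4 m².
From L = μ₀N²A/ℓ, N = √(Lℓ / (μ₀A)).
N = √[(2.140×10^-2)(0.297) / ((4π×10⁻⁷)×2.488×10^-4)] = √(2.032×10^7) ≈ 4508.3.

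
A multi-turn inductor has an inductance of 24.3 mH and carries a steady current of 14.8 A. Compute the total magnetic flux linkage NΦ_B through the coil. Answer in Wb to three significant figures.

NΦ_B ≈ 0.360 Wb

From L = NΦ_B/I, the flux linkage is NΦ_B = LI.
NΦ_B = (2.430×10^-2 H)(14.8 A) = 0.3596 Wb.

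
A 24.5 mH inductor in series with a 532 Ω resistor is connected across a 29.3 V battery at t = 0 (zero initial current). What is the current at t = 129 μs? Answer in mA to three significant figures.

τ = L/R = 2.450×10^-2/532 = 4.605×10^-5 s; final current I_∞ = ε/R = 29.3/532 = 5.508×10^-2 A.
I(t) = I_∞(1 − e^(−t/τ)) with t/τ = 2.801.
I = (5.508×10^-2)(1 − e^(−2.801)) = 5.173×10^-2 A.

I ≈ 51.7 mA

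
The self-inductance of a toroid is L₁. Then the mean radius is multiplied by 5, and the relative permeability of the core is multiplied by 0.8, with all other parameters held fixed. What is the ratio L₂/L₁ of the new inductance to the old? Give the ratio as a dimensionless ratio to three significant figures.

For a toroid, L ∝ μᵣN²A/R.
L₂/L₁ = (5)^-1 × (0.8) = 0.160.

L₂/L₁ = 0.160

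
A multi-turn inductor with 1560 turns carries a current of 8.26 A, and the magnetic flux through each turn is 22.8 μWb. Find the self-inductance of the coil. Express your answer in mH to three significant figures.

Self-inductance is defined by L = NΦ_B/I (flux linkage over current).
L = (1560)(2.280×10^-5 Wb)/(8.26 A) = 4.306×10^-3 H.

L ≈ 4.31 mH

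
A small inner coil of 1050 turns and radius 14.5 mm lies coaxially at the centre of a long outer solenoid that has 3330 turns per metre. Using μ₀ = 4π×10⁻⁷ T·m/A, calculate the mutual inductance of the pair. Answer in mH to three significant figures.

The outer solenoid produces a uniform field B₁ = μ₀n₁I₁ across the inner coil,
so the flux linkage is N₂Φ = N₂B₁A₂ = μ₀n₁N₂A₂·I₁, giving M = μ₀n₁N₂A₂.
A₂ = πr² = π(1.450×10^-2 m)² = 6.605×10^-4 m².
M = (4π×10⁻⁷)(3330)(1050)(6.605×10^-4) = 2.902×10^-3 H.

M ≈ 2.90 mH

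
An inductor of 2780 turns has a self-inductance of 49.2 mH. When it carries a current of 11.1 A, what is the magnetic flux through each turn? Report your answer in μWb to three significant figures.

Φ_B ≈ 196 μWb

From L = NΦ_B/I, the flux per turn is Φ_B = LI/N.
Φ_B = (4.920×10^-2 H)(11.1 A)/2780 = 1.964×10^-4 Wb.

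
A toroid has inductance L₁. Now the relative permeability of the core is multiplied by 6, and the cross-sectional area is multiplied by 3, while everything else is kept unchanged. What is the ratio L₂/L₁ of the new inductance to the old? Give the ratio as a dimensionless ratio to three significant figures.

For a toroid, L ∝ μᵣN²A/R.
L₂/L₁ = (6) × (3) = 18.0.

L₂/L₁ = 18.0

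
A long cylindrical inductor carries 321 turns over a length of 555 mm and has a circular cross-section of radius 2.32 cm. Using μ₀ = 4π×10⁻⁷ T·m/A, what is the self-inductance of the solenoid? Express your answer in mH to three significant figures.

L ≈ 0.395 mH

A = πr² = π(2.320×10^-2 m)² = 1.691×10^-3 m².
For a long solenoid, L = μ₀N²A/ℓ.
L = (4π×10⁻⁷)(321)²(1.691×10^-3)/(0.555 m) = 3.945×10^-4 H.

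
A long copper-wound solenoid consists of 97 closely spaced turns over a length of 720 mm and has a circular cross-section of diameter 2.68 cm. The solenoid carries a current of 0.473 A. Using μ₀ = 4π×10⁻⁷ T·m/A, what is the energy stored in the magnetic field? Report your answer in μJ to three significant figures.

A = π(d/2)² = π(1.340×10^-2 m)² = 5.641×10^-4 m².
L = μ₀N²A/ℓ = (4π×10⁻⁷)(97)²(5.641×10^-4)/(0.72) = 9.264×10^-6 H.
U = ½LI² = ½(9.264×10^-6)(0.473)² = 1.036×10^-6 J.

U ≈ 1.04 μJ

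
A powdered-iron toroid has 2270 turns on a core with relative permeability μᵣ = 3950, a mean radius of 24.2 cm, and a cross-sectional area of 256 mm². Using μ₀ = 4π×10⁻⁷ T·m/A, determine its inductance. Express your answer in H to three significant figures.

For a thin toroid, L = μ₀μᵣN²A/(2πR).
L = (4π×10⁻⁷)(3950)(2270)²(2.560×10^-4) / (2π×0.242 m) = 4.306 H.

L ≈ 4.31 H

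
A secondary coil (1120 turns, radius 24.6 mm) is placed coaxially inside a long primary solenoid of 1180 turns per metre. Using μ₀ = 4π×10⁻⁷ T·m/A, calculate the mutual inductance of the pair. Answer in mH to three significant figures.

The outer solenoid produces a uniform field B₁ = μ₀n₁I₁ across the inner coil,
so the flux linkage is N₂Φ = N₂B₁A₂ = μ₀n₁N₂A₂·I₁, giving M = μ₀n₁N₂A₂.
A₂ = πr² = π(2.460×10^-2 m)² = 1.901×10^-3 m².
M = (4π×10⁻⁷)(1180)(1120)(1.901×10^-3) = 3.157×10^-3 H.

M ≈ 3.16 mH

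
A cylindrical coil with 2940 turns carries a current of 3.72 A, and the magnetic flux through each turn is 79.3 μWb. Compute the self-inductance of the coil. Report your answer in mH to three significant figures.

Self-inductance is defined by L = NΦ_B/I (flux linkage over current).
L = (2940)(7.930×10^-5 Wb)/(3.72 A) = 6.267×10^-2 H.

L ≈ 62.7 mH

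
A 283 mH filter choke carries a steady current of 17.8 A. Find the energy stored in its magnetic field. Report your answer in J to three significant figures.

U ≈ 44.8 J

Stored magnetic energy: U = ½LI².
U = ½(0.283 H)(17.8 A)² = 44.83 J.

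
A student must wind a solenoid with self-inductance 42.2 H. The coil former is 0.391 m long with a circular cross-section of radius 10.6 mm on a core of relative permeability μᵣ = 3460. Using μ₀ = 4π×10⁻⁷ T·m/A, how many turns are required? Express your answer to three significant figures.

A = πr² = π(1.060×10^-2 m)² = 3.530×10^-4 m².
From L = μ₀μᵣN²A/ℓ, N = √(Lℓ / (μ₀μᵣA)).
N = √[(42.2)(0.391) / ((4π×10⁻⁷)(3460)×3.530×10^-4)] = √(1.075×10^7) ≈ 3278.8.

N ≈ 3280 turns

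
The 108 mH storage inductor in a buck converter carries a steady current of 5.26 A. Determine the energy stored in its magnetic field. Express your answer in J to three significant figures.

U ≈ 1.49 J

Stored magnetic energy: U = ½LI².
U = ½(0.108 H)(5.26 A)² = 1.494 J.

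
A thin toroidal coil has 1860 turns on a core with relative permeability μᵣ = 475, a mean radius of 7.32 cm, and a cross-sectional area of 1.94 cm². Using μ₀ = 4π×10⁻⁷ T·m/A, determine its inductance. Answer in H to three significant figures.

L ≈ 0.871 H

For a thin toroid, L = μ₀μᵣN²A/(2πR).
L = (4π×10⁻⁷)(475)(1860)²(1.940×10^-4) / (2π×7.320×10^-2 m) = 0.871 H.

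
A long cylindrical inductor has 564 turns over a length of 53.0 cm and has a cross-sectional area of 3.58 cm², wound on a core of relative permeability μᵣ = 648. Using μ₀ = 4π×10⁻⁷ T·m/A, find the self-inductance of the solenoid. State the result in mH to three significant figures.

A = 3.58 cm² = 3.580×10^-4 m².
For a long solenoid, L = μ₀μᵣN²A/ℓ.
L = (4π×10⁻⁷)(648)(564)²(3.580×10^-4)/(0.53 m) = 0.175 H.

L ≈ 175 mH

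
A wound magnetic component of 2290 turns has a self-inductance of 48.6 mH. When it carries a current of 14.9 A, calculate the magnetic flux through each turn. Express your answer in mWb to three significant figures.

From L = NΦ_B/I, the flux per turn is Φ_B = LI/N.
Φ_B = (4.860×10^-2 H)(14.9 A)/2290 = 3.162×10^-4 Wb.

Φ_B ≈ 0.316 mWb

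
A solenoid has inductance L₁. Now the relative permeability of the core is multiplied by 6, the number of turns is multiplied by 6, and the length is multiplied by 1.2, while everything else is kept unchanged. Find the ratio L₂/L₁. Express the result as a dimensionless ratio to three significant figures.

L₂/L₁ = 180

For a solenoid, L ∝ μᵣN²A/ℓ.
L₂/L₁ = (6) × (6)^2 × (1.2)^-1 = 180.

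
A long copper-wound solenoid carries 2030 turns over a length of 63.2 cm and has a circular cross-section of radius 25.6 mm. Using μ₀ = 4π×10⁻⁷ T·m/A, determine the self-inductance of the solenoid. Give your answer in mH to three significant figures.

A = πr² = π(2.560×10^-2 m)² = 2.059×10^-3 m².
For a long solenoid, L = μ₀N²A/ℓ.
L = (4π×10⁻⁷)(2030)²(2.059×10^-3)/(0.632 m) = 1.687×10^-2 H.

L ≈ 16.9 mH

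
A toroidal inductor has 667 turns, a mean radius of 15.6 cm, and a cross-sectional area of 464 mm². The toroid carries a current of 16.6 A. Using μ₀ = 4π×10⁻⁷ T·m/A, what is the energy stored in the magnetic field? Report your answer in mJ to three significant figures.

L = μ₀N²A/(2πR) = (4π×10⁻⁷)(667)²(4.640×10^-4)/(2π×0.156) = 2.647×10^-4 H.
U = ½LI² = ½(2.647×10^-4)(16.6)² = 3.646×10^-2 J.

U ≈ 36.5 mJ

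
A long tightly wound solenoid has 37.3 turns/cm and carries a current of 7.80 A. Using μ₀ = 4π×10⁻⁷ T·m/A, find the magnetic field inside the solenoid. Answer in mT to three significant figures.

Inside a long solenoid, B = μ₀nI.
B = (4π×10⁻⁷)(3.730×10^3 m⁻¹)(7.80 A) = 3.656×10^-2 T.

B ≈ 36.6 mT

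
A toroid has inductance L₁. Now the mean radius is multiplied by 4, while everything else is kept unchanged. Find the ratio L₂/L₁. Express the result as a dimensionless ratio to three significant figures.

L₂/L₁ = 0.250

For a toroid, L ∝ μᵣN²A/R.
L₂/L₁ = (4)^-1 = 0.250.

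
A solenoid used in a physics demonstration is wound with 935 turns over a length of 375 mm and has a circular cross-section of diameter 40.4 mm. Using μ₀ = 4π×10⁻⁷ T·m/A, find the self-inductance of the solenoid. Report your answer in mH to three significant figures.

L ≈ 3.76 mH

A = π(d/2)² = π(2.020×10^-2 m)² = 1.282×10^-3 m².
For a long solenoid, L = μ₀N²A/ℓ.
L = (4π×10⁻⁷)(935)²(1.282×10^-3)/(0.375 m) = 3.755×10^-3 H.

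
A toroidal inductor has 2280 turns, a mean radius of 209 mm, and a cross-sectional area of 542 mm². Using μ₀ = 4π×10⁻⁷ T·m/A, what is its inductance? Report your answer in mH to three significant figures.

For a thin toroid, L = μ₀N²A/(2πR).
L = (4π×10⁻⁷)(2280)²(5.420×10^-4) / (2π×0.209 m) = 2.696×10^-3 H.

L ≈ 2.70 mH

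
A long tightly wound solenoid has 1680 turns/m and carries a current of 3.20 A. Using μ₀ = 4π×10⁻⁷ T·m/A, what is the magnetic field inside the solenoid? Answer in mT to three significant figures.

B ≈ 6.76 mT

Inside a long solenoid, B = μ₀nI.
B = (4π×10⁻⁷)(1.680×10^3 m⁻¹)(3.20 A) = 6.756×10^-3 T.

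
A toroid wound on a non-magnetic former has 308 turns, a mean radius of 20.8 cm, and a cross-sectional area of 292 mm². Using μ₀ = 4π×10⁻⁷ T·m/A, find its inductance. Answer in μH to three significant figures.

For a thin toroid, L = μ₀N²A/(2πR).
L = (4π×10⁻⁷)(308)²(2.920×10^-4) / (2π×0.208 m) = 2.663×10^-5 H.

L ≈ 26.6 μH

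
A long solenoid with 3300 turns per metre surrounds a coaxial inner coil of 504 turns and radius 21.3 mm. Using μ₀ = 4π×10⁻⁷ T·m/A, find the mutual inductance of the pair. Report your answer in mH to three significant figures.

The outer solenoid produces a uniform field B₁ = μ₀n₁I₁ across the inner coil,
so the flux linkage is N₂Φ = N₂B₁A₂ = μ₀n₁N₂A₂·I₁, giving M = μ₀n₁N₂A₂.
A₂ = πr² = π(2.130×10^-2 m)² = 1.425×10^-3 m².
M = (4π×10⁻⁷)(3300)(504)(1.425×10^-3) = 2.979×10^-3 H.

M ≈ 2.98 mH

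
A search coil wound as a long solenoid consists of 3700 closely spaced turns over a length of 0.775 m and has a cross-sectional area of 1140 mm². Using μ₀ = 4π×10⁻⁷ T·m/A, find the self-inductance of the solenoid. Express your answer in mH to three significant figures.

L ≈ 25.3 mH

A = 1140 mm² = 1.140×10^-3 m².
For a long solenoid, L = μ₀N²A/ℓ.
L = (4π×10⁻⁷)(3700)²(1.140×10^-3)/(0.775 m) = 2.531×10^-2 H.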